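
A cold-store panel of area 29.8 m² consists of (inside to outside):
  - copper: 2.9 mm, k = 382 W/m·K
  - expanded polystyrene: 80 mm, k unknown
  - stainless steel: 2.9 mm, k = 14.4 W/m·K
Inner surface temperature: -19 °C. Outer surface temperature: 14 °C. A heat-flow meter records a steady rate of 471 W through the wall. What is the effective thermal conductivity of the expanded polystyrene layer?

k ≈ 0.0383 W/(m·K)

Thermal resistances in series:
R_copper = L/(kA) = 0.0029/(382×29.8) = 2.548×10^-7 K/W
R_stainless steel = L/(kA) = 0.0029/(14.4×29.8) = 6.758×10^-6 K/W
Sum of known resistances R_other = 7.013×10^-6 K/W
Total R = ΔT/Q = 33/471 = 0.07006 K/W
R_expanded polystyrene = R_total − R_other = 0.07006 K/W
k = L/(R·A) = 0.08/(0.07006×29.8)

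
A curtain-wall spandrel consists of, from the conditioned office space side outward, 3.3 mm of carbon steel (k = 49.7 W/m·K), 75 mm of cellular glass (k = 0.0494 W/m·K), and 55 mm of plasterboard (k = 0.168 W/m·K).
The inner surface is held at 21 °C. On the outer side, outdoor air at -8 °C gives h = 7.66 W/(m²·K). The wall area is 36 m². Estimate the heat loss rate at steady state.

Q ≈ 528 W

Using the resistance-network approach (series):
R_carbon steel = L/(kA) = 0.0033/(49.7×36) = 1.844×10^-6 K/W
R_cellular glass = L/(kA) = 0.075/(0.0494×36) = 0.04217 K/W
R_plasterboard = L/(kA) = 0.055/(0.168×36) = 0.009094 K/W
R_outer film = 1/(h_o·A) = 1/(7.66×36) = 0.003626 K/W
R_total = 0.05489 K/W
Q = ΔT / R_total = 29 / 0.05489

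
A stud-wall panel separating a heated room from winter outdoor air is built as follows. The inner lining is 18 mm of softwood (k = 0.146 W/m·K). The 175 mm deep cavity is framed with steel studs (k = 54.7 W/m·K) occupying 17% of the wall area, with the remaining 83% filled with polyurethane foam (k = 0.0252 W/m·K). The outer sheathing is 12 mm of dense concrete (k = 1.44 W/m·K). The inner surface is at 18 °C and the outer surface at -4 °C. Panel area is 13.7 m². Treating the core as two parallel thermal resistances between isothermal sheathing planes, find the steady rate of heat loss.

Q ≈ 2000 W

Sheathing layers in series; stud and cavity paths in parallel between them.
R_inner = 0.018/(0.146×13.7) = 0.008999 K/W
R_stud  = 0.175/(54.7×0.17×13.7) = 0.001374 K/W
R_cav   = 0.175/(0.0252×0.83×13.7) = 0.6107 K/W
1/R_core = 1/R_stud + 1/R_cav → R_core = 0.001371 K/W
R_outer = 0.012/(1.44×13.7) = 6.083×10^-4 K/W
R_total = 0.01098 K/W
Q = ΔT/R_total = 22/0.01098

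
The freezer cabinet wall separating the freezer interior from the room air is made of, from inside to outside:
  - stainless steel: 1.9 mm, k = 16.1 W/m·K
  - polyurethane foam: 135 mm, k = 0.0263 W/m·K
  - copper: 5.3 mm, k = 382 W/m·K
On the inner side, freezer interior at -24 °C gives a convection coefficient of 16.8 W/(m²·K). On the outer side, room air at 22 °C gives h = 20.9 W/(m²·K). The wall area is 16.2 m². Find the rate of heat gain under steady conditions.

Series thermal resistances:
R_inner film = 1/(h_i·A) = 1/(16.8×16.2) = 0.003674 K/W
R_stainless steel = L/(kA) = 0.0019/(16.1×16.2) = 7.285×10^-6 K/W
R_polyurethane foam = L/(kA) = 0.135/(0.0263×16.2) = 0.3169 K/W
R_copper = L/(kA) = 0.0053/(382×16.2) = 8.564×10^-7 K/W
R_outer film = 1/(h_o·A) = 1/(20.9×16.2) = 0.002954 K/W
R_total = 0.3235 K/W
Q = ΔT / R_total = 46 / 0.3235

Q ≈ 142 W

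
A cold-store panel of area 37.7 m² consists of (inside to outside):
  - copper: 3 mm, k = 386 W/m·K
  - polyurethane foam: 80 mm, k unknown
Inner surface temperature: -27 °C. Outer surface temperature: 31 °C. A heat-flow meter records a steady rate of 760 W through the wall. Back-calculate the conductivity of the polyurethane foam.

Thermal resistances in series:
R_copper = L/(kA) = 0.003/(386×37.7) = 2.062×10^-7 K/W
Sum of known resistances R_other = 2.062×10^-7 K/W
Total R = ΔT/Q = 58/760 = 0.07632 K/W
R_polyurethane foam = R_total − R_other = 0.07632 K/W
k = L/(R·A) = 0.08/(0.07632×37.7)

k ≈ 0.0278 W/(m·K)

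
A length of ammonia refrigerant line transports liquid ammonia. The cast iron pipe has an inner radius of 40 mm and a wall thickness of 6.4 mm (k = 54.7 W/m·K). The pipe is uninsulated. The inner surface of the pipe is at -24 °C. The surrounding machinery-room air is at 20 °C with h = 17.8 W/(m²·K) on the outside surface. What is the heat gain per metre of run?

Cylindrical conduction, so R = ln(r₂/r₁)/(2πkL) per layer, in series:
R_cast iron pipe wall = ln(46.4/40)/(2π×54.7×1) = 4.318×10^-4 K/W
R_outer film = 1/(h_o·2πr_oL) = 1/(17.8×2π×0.0464×1) = 0.1927 K/W
R_total = 0.1931 K/W
Q = ΔT/R_total = 44/0.1931

q′ ≈ 228 W/m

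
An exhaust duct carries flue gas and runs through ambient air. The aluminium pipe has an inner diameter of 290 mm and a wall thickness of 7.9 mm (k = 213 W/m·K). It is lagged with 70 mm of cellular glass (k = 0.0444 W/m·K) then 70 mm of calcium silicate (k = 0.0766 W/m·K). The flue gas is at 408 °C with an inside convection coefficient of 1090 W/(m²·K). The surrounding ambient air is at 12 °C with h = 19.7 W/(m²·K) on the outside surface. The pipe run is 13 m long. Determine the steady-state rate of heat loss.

Radial resistances (cylindrical: R_cond = ln(r_o/r_i)/(2πkL), R_conv = 1/(h·2πrL)):
R_inner film = 1/(h_i·2πr₁L) = 1/(1090×2π×0.145×13) = 7.746×10^-5 K/W
R_aluminium pipe wall = ln(152.9/145)/(2π×213×13) = 3.049×10^-6 K/W
R_cellular glass = ln(222.9/152.9)/(2π×0.0444×13) = 0.1039 K/W
R_calcium silicate = ln(292.9/222.9)/(2π×0.0766×13) = 0.04365 K/W
R_outer film = 1/(h_o·2πr_oL) = 1/(19.7×2π×0.2929×13) = 0.002122 K/W
R_total = 0.1498 K/W
Q = ΔT/R_total = 396/0.1498

Q ≈ 2640 W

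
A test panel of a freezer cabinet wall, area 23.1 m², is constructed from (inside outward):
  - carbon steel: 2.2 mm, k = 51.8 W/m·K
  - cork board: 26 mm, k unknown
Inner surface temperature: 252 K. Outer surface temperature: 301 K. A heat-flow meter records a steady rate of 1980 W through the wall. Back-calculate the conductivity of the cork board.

k ≈ 0.0455 W/(m·K)

Treating each layer as a thermal resistance in series:
R_carbon steel = L/(kA) = 0.0022/(51.8×23.1) = 1.839×10^-6 K/W
Sum of known resistances R_other = 1.839×10^-6 K/W
Total R = ΔT/Q = 49/1980 = 0.02475 K/W
R_cork board = R_total − R_other = 0.02475 K/W
k = L/(R·A) = 0.026/(0.02475×23.1)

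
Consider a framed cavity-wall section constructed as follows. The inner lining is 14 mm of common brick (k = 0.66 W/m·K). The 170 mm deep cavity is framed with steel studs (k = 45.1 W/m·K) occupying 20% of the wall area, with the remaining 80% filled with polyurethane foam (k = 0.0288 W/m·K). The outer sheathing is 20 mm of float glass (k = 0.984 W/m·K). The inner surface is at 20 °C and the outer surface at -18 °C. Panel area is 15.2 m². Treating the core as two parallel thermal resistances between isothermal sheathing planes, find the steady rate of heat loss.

Q ≈ 9570 W

Sheathing layers in series; stud and cavity paths in parallel between them.
R_inner = 0.014/(0.66×15.2) = 0.001396 K/W
R_stud  = 0.17/(45.1×0.2×15.2) = 0.00124 K/W
R_cav   = 0.17/(0.0288×0.8×15.2) = 0.4854 K/W
1/R_core = 1/R_stud + 1/R_cav → R_core = 0.001237 K/W
R_outer = 0.02/(0.984×15.2) = 0.001337 K/W
R_total = 0.003969 K/W
Q = ΔT/R_total = 38/0.003969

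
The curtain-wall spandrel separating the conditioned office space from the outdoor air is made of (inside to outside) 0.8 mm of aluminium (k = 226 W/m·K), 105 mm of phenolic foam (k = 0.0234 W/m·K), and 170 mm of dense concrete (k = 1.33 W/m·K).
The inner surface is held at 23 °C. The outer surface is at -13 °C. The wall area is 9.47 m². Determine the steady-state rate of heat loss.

Using the resistance-network approach (series):
R_aluminium = L/(kA) = 0.0008/(226×9.47) = 3.738×10^-7 K/W
R_phenolic foam = L/(kA) = 0.105/(0.0234×9.47) = 0.4738 K/W
R_dense concrete = L/(kA) = 0.17/(1.33×9.47) = 0.0135 K/W
R_total = 0.4873 K/W
Q = ΔT / R_total = 36 / 0.4873

Q ≈ 73.9 W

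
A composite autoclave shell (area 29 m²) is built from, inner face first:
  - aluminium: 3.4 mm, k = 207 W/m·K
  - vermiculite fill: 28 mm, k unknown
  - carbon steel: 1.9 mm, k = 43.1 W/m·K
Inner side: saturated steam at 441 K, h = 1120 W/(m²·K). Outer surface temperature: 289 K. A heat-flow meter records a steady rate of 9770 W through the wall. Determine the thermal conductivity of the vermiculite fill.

Series thermal resistances:
R_inner film = 1/(h_i·A) = 1/(1120×29) = 3.079×10^-5 K/W
R_aluminium = L/(kA) = 0.0034/(207×29) = 5.664×10^-7 K/W
R_carbon steel = L/(kA) = 0.0019/(43.1×29) = 1.52×10^-6 K/W
Sum of known resistances R_other = 3.287×10^-5 K/W
Total R = ΔT/Q = 152/9770 = 0.01556 K/W
R_vermiculite fill = R_total − R_other = 0.01552 K/W
k = L/(R·A) = 0.028/(0.01552×29)

k ≈ 0.0622 W/(m·K)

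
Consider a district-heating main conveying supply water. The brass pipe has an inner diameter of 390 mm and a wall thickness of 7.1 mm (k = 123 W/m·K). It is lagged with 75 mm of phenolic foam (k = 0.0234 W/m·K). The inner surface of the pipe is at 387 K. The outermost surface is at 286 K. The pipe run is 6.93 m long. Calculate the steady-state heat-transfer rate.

Radial resistances (cylindrical: R_cond = ln(r_o/r_i)/(2πkL), R_conv = 1/(h·2πrL)):
R_brass pipe wall = ln(202.1/195)/(2π×123×6.93) = 6.678×10^-6 K/W
R_phenolic foam = ln(277.1/202.1)/(2π×0.0234×6.93) = 0.3098 K/W
R_total = 0.3098 K/W
Q = ΔT/R_total = 101/0.3098

Q ≈ 326 W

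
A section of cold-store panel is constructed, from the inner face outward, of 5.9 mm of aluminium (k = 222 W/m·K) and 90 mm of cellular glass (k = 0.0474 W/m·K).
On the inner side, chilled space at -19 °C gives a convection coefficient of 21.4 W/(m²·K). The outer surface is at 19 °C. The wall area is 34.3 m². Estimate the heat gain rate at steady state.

Q ≈ 670 W

Using the resistance-network approach (series):
R_inner film = 1/(h_i·A) = 1/(21.4×34.3) = 0.001362 K/W
R_aluminium = L/(kA) = 0.0059/(222×34.3) = 7.748×10^-7 K/W
R_cellular glass = L/(kA) = 0.09/(0.0474×34.3) = 0.05536 K/W
R_total = 0.05672 K/W
Q = ΔT / R_total = 38 / 0.05672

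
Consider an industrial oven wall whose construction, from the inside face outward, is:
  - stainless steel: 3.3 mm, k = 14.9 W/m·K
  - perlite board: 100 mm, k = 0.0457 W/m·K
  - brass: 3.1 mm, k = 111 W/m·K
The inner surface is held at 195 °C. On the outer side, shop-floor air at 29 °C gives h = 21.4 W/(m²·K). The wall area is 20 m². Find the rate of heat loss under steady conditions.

Q ≈ 1490 W

Treating each layer as a thermal resistance in series:
R_stainless steel = L/(kA) = 0.0033/(14.9×20) = 1.107×10^-5 K/W
R_perlite board = L/(kA) = 0.1/(0.0457×20) = 0.1094 K/W
R_brass = L/(kA) = 0.0031/(111×20) = 1.396×10^-6 K/W
R_outer film = 1/(h_o·A) = 1/(21.4×20) = 0.002336 K/W
R_total = 0.1118 K/W
Q = ΔT / R_total = 166 / 0.1118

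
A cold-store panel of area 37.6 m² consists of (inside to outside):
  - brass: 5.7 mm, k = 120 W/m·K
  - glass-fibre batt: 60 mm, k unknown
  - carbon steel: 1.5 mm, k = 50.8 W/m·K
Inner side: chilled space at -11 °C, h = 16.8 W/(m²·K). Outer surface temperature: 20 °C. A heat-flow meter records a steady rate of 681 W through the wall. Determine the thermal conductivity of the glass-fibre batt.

k ≈ 0.0363 W/(m·K)

Using the resistance-network approach (series):
R_inner film = 1/(h_i·A) = 1/(16.8×37.6) = 0.001583 K/W
R_brass = L/(kA) = 0.0057/(120×37.6) = 1.263×10^-6 K/W
R_carbon steel = L/(kA) = 0.0015/(50.8×37.6) = 7.853×10^-7 K/W
Sum of known resistances R_other = 0.001585 K/W
Total R = ΔT/Q = 31/681 = 0.04552 K/W
R_glass-fibre batt = R_total − R_other = 0.04394 K/W
k = L/(R·A) = 0.06/(0.04394×37.6)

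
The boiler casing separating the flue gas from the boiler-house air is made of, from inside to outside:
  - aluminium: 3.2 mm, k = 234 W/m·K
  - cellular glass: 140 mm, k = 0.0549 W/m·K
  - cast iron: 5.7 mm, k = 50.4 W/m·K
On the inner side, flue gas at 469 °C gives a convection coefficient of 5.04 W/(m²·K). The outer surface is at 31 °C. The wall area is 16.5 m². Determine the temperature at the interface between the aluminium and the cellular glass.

Treating each layer as a thermal resistance in series:
R_inner film = 1/(h_i·A) = 1/(5.04×16.5) = 0.01203 K/W
R_aluminium = L/(kA) = 0.0032/(234×16.5) = 8.288×10^-7 K/W
R_cellular glass = L/(kA) = 0.14/(0.0549×16.5) = 0.1546 K/W
R_cast iron = L/(kA) = 0.0057/(50.4×16.5) = 6.854×10^-6 K/W
R_total = 0.1666 K/W;  Q = ΔT/R_total = 438/0.1666 = 2629 W
T_interface = T_inner − Q·ΣR(inner→interface) = 469 − 2630×0.01203

T ≈ 437 °C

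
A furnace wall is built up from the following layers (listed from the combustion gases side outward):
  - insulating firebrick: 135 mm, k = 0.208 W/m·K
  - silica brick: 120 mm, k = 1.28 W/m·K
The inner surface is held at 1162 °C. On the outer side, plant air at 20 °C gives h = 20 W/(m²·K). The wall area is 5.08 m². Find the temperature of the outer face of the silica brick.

T ≈ 92 °C

Using the resistance-network approach (series):
R_insulating firebrick = L/(kA) = 0.135/(0.208×5.08) = 0.1278 K/W
R_silica brick = L/(kA) = 0.12/(1.28×5.08) = 0.01845 K/W
R_outer film = 1/(h_o·A) = 1/(20×5.08) = 0.009843 K/W
R_total = 0.1561 K/W;  Q = ΔT/R_total = 1142/0.1561 = 7318 W
T_interface = T_inner − Q·ΣR(inner→interface) = 1162 − 7320×0.1462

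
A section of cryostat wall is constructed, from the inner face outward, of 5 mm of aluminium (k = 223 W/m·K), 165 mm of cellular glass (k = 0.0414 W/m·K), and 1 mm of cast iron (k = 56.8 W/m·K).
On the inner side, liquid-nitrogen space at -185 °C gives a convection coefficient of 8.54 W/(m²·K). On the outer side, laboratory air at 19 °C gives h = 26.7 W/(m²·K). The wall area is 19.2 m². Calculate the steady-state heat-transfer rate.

Model the wall as resistances in series:
R_inner film = 1/(h_i·A) = 1/(8.54×19.2) = 0.006099 K/W
R_aluminium = L/(kA) = 0.005/(223×19.2) = 1.168×10^-6 K/W
R_cellular glass = L/(kA) = 0.165/(0.0414×19.2) = 0.2076 K/W
R_cast iron = L/(kA) = 0.001/(56.8×19.2) = 9.17×10^-7 K/W
R_outer film = 1/(h_o·A) = 1/(26.7×19.2) = 0.001951 K/W
R_total = 0.2156 K/W
Q = ΔT / R_total = 204 / 0.2156

Q ≈ 946 W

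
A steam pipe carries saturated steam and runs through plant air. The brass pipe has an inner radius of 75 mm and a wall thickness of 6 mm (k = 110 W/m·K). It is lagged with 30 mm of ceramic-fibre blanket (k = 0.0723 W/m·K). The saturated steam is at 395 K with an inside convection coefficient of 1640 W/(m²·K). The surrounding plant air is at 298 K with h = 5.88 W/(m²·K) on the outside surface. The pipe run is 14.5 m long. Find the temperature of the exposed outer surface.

For a radial system each layer contributes R = ln(r_out/r_in)/(2πkL); films add R = 1/(hA).
R_inner film = 1/(h_i·2πr₁L) = 1/(1640×2π×0.075×14.5) = 8.924×10^-5 K/W
R_brass pipe wall = ln(81/75)/(2π×110×14.5) = 7.679×10^-6 K/W
R_ceramic-fibre blanket = ln(111/81)/(2π×0.0723×14.5) = 0.04783 K/W
R_outer film = 1/(h_o·2πr_oL) = 1/(5.88×2π×0.111×14.5) = 0.01682 K/W
R_total = 0.06475 K/W
Q = ΔT/R_total = 97/0.06475
Q = 1500 W
T_interface = T_inner − Q·ΣR(inner→interface) = 395 − 1500×0.04793

T ≈ 323 K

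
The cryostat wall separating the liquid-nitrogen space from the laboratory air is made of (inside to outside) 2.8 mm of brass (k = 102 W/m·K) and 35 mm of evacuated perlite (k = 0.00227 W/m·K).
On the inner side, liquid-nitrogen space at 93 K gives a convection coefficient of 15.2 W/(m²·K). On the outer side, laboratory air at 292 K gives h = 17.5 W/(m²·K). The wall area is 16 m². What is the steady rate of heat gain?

Q ≈ 205 W

Treating each layer as a thermal resistance in series:
R_inner film = 1/(h_i·A) = 1/(15.2×16) = 0.004112 K/W
R_brass = L/(kA) = 0.0028/(102×16) = 1.716×10^-6 K/W
R_evacuated perlite = L/(kA) = 0.035/(0.00227×16) = 0.9637 K/W
R_outer film = 1/(h_o·A) = 1/(17.5×16) = 0.003571 K/W
R_total = 0.9713 K/W
Q = ΔT / R_total = 199 / 0.9713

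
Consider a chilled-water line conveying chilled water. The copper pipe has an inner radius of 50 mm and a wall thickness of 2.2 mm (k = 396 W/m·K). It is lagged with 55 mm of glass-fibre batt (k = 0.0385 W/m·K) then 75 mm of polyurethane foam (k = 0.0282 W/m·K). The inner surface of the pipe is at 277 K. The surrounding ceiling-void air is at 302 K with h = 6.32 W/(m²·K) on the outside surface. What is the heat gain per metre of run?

For a radial system each layer contributes R = ln(r_out/r_in)/(2πkL); films add R = 1/(hA).
R_copper pipe wall = ln(52.2/50)/(2π×396×1) = 1.731×10^-5 K/W
R_glass-fibre batt = ln(107.2/52.2)/(2π×0.0385×1) = 2.975 K/W
R_polyurethane foam = ln(182.2/107.2)/(2π×0.0282×1) = 2.994 K/W
R_outer film = 1/(h_o·2πr_oL) = 1/(6.32×2π×0.1822×1) = 0.1382 K/W
R_total = 6.107 K/W
Q = ΔT/R_total = 25/6.107

q′ ≈ 4.09 W/m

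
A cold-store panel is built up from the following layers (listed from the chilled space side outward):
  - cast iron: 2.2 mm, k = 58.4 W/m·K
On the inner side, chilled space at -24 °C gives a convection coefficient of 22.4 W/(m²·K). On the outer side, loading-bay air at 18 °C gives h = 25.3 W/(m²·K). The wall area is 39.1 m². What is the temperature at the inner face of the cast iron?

Using the resistance-network approach (series):
R_inner film = 1/(h_i·A) = 1/(22.4×39.1) = 0.001142 K/W
R_cast iron = L/(kA) = 0.0022/(58.4×39.1) = 9.635×10^-7 K/W
R_outer film = 1/(h_o·A) = 1/(25.3×39.1) = 0.001011 K/W
R_total = 0.002154 K/W;  Q = ΔT/R_total = 42/0.002154 = 19500 W
T_interface = T_inner + Q·ΣR(inner→interface) = -24 + 19500×0.001142

T ≈ -1.73 °C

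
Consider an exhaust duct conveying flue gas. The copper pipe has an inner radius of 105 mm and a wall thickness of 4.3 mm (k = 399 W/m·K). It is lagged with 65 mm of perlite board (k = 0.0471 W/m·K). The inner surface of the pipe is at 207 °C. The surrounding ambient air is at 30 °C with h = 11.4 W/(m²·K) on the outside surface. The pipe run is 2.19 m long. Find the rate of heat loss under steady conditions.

Q ≈ 234 W

For a radial system each layer contributes R = ln(r_out/r_in)/(2πkL); films add R = 1/(hA).
R_copper pipe wall = ln(109.3/105)/(2π×399×2.19) = 7.31×10^-6 K/W
R_perlite board = ln(174.3/109.3)/(2π×0.0471×2.19) = 0.7201 K/W
R_outer film = 1/(h_o·2πr_oL) = 1/(11.4×2π×0.1743×2.19) = 0.03657 K/W
R_total = 0.7567 K/W
Q = ΔT/R_total = 177/0.7567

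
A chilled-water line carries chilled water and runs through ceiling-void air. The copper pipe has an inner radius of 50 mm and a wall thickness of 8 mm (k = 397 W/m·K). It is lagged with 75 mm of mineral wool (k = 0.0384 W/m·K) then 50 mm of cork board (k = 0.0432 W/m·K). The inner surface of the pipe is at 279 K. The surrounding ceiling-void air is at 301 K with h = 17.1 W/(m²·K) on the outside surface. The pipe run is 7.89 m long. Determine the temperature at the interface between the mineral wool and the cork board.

Per-layer cylindrical resistances, series-summed:
R_copper pipe wall = ln(58/50)/(2π×397×7.89) = 7.541×10^-6 K/W
R_mineral wool = ln(133/58)/(2π×0.0384×7.89) = 0.436 K/W
R_cork board = ln(183/133)/(2π×0.0432×7.89) = 0.149 K/W
R_outer film = 1/(h_o·2πr_oL) = 1/(17.1×2π×0.183×7.89) = 0.006446 K/W
R_total = 0.5914 K/W
Q = ΔT/R_total = 22/0.5914
Q = 37.2 W
T_interface = T_inner + Q·ΣR(inner→interface) = 279 + 37.2×0.436

T ≈ 295 K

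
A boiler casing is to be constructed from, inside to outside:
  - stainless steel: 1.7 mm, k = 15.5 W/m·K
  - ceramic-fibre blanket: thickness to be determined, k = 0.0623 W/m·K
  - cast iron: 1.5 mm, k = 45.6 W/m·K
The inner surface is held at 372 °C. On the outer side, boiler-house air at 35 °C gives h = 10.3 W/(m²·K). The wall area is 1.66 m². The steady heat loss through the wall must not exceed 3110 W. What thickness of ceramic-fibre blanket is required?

L ≈ 5.15 mm

Thermal resistances in series:
R_stainless steel = L/(kA) = 0.0017/(15.5×1.66) = 6.607×10^-5 K/W
R_cast iron = L/(kA) = 0.0015/(45.6×1.66) = 1.982×10^-5 K/W
R_outer film = 1/(h_o·A) = 1/(10.3×1.66) = 0.05849 K/W
Sum of the known resistances R_other = 0.05857 K/W
Required total resistance R_tot = ΔT/Q_allow = 337/3110 = 0.1084 K/W
R_ceramic-fibre blanket = R_tot − R_other = 0.04979 K/W
L = R·k·A = 0.04979×0.0623×1.66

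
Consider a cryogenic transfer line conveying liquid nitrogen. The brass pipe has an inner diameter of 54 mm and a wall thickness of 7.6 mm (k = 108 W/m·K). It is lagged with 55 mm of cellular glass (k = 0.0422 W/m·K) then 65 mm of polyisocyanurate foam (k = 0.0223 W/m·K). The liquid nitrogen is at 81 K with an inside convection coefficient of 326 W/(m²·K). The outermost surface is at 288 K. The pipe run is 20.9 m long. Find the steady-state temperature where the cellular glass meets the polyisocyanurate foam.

T ≈ 181 K

For a radial system each layer contributes R = ln(r_out/r_in)/(2πkL); films add R = 1/(hA).
R_inner film = 1/(h_i·2πr₁L) = 1/(326×2π×0.027×20.9) = 8.652×10^-4 K/W
R_brass pipe wall = ln(34.6/27)/(2π×108×20.9) = 1.749×10^-5 K/W
R_cellular glass = ln(89.6/34.6)/(2π×0.0422×20.9) = 0.1717 K/W
R_polyisocyanurate foam = ln(154.6/89.6)/(2π×0.0223×20.9) = 0.1863 K/W
R_total = 0.3589 K/W
Q = ΔT/R_total = 207/0.3589
Q = 577 W
T_interface = T_inner + Q·ΣR(inner→interface) = 81 + 577×0.1726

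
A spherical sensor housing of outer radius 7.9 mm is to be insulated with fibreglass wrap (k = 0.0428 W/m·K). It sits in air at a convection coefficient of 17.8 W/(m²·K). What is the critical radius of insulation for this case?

r_cr ≈ 4.81 mm

For a sphere r_cr = 2k/h = 2×0.0428/17.8
r_cr = 4.81 mm; since the bare radius (7.9 mm) is above r_cr, any added insulation will reduce heat loss.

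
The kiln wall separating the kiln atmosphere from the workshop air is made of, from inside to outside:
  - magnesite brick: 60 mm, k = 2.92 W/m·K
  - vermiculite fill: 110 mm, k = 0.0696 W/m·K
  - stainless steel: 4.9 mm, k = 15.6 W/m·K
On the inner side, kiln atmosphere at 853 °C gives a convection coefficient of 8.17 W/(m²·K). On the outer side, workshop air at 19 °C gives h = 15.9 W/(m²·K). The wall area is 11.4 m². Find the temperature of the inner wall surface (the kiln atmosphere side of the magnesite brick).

T ≈ 796 °C

Thermal resistances in series:
R_inner film = 1/(h_i·A) = 1/(8.17×11.4) = 0.01074 K/W
R_magnesite brick = L/(kA) = 0.06/(2.92×11.4) = 0.001802 K/W
R_vermiculite fill = L/(kA) = 0.11/(0.0696×11.4) = 0.1386 K/W
R_stainless steel = L/(kA) = 0.0049/(15.6×11.4) = 2.755×10^-5 K/W
R_outer film = 1/(h_o·A) = 1/(15.9×11.4) = 0.005517 K/W
R_total = 0.1567 K/W;  Q = ΔT/R_total = 834/0.1567 = 5322 W
T_interface = T_inner − Q·ΣR(inner→interface) = 853 − 5320×0.01074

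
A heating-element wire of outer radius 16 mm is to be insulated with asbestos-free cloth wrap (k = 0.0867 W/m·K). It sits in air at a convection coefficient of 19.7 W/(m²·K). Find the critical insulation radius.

r_cr ≈ 4.4 mm

For a cylinder r_cr = k/h = 0.0867/19.7
r_cr = 4.4 mm; since the bare radius (16 mm) is above r_cr, any added insulation will reduce heat loss.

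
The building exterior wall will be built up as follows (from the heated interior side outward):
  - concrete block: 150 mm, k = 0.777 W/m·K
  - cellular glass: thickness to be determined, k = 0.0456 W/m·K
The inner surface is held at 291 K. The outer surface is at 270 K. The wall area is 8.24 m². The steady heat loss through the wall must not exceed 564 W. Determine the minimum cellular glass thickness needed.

L ≈ 5.19 mm

Thermal resistances in series:
R_concrete block = L/(kA) = 0.15/(0.777×8.24) = 0.02343 K/W
Sum of the known resistances R_other = 0.02343 K/W
Required total resistance R_tot = ΔT/Q_allow = 21/564 = 0.03723 K/W
R_cellular glass = R_tot − R_other = 0.01381 K/W
L = R·k·A = 0.01381×0.0456×8.24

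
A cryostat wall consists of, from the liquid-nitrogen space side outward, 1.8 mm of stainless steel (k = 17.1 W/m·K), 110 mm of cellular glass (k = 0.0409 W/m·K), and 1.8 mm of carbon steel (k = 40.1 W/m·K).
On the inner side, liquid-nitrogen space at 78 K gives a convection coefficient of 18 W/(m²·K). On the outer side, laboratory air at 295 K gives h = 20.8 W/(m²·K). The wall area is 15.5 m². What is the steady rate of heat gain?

Thermal resistances in series:
R_inner film = 1/(h_i·A) = 1/(18×15.5) = 0.003584 K/W
R_stainless steel = L/(kA) = 0.0018/(17.1×15.5) = 6.791×10^-6 K/W
R_cellular glass = L/(kA) = 0.11/(0.0409×15.5) = 0.1735 K/W
R_carbon steel = L/(kA) = 0.0018/(40.1×15.5) = 2.896×10^-6 K/W
R_outer film = 1/(h_o·A) = 1/(20.8×15.5) = 0.003102 K/W
R_total = 0.1802 K/W
Q = ΔT / R_total = 217 / 0.1802

Q ≈ 1200 W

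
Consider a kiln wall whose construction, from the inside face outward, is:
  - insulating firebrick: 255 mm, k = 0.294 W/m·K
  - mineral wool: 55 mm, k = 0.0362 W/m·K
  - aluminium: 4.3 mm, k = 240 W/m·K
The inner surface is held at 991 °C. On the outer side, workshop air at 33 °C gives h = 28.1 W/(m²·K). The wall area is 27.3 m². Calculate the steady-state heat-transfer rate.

Q ≈ 10800 W

Treating each layer as a thermal resistance in series:
R_insulating firebrick = L/(kA) = 0.255/(0.294×27.3) = 0.03177 K/W
R_mineral wool = L/(kA) = 0.055/(0.0362×27.3) = 0.05565 K/W
R_aluminium = L/(kA) = 0.0043/(240×27.3) = 6.563×10^-7 K/W
R_outer film = 1/(h_o·A) = 1/(28.1×27.3) = 0.001304 K/W
R_total = 0.08873 K/W
Q = ΔT / R_total = 958 / 0.08873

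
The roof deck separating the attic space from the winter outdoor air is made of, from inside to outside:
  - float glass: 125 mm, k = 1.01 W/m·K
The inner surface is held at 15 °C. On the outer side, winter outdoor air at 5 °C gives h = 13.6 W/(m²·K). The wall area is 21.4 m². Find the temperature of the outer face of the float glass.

T ≈ 8.73 °C

Thermal resistances in series:
R_float glass = L/(kA) = 0.125/(1.01×21.4) = 0.005783 K/W
R_outer film = 1/(h_o·A) = 1/(13.6×21.4) = 0.003436 K/W
R_total = 0.009219 K/W;  Q = ΔT/R_total = 10/0.009219 = 1085 W
T_interface = T_inner − Q·ΣR(inner→interface) = 15 − 1080×0.005783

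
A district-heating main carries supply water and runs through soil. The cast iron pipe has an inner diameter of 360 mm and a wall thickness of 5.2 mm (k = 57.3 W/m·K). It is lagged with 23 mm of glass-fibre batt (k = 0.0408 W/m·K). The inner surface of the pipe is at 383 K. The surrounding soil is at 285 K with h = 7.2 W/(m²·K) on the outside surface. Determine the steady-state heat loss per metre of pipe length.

q′ ≈ 174 W/m

Treating each annulus and film as a series resistance:
R_cast iron pipe wall = ln(185.2/180)/(2π×57.3×1) = 7.91×10^-5 K/W
R_glass-fibre batt = ln(208.2/185.2)/(2π×0.0408×1) = 0.4566 K/W
R_outer film = 1/(h_o·2πr_oL) = 1/(7.2×2π×0.2082×1) = 0.1062 K/W
R_total = 0.5629 K/W
Q = ΔT/R_total = 98/0.5629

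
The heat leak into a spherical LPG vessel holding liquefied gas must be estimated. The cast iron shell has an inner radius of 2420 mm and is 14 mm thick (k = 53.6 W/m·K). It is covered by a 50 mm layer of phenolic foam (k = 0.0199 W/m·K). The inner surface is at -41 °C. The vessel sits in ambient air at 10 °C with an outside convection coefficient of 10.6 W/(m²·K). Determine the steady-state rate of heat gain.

Each spherical layer contributes R = (1/r_i − 1/r_o)/(4πk):
R_cast iron shell = (1/2.42 − 1/2.434)/(4π×53.6) = 3.529×10^-6 K/W
R_phenolic foam = (1/2.434 − 1/2.484)/(4π×0.0199) = 0.03307 K/W
R_outer film = 1/(h·4πr_o²) = 1/(10.6×4π×2.484²) = 0.001217 K/W
R_total = 0.03429 K/W
Q = ΔT/R_total = 51/0.03429

Q ≈ 1490 W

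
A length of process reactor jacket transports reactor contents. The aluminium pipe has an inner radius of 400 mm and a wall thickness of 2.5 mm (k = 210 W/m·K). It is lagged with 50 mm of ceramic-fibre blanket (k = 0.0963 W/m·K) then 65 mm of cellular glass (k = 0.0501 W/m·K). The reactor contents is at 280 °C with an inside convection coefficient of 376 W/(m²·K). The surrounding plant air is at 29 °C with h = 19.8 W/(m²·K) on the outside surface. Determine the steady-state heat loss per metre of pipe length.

q′ ≈ 394 W/m

Treating each annulus and film as a series resistance:
R_inner film = 1/(h_i·2πr₁L) = 1/(376×2π×0.4×1) = 0.001058 K/W
R_aluminium pipe wall = ln(402.5/400)/(2π×210×1) = 4.722×10^-6 K/W
R_ceramic-fibre blanket = ln(452.5/402.5)/(2π×0.0963×1) = 0.1935 K/W
R_cellular glass = ln(517.5/452.5)/(2π×0.0501×1) = 0.4264 K/W
R_outer film = 1/(h_o·2πr_oL) = 1/(19.8×2π×0.5175×1) = 0.01553 K/W
R_total = 0.6365 K/W
Q = ΔT/R_total = 251/0.6365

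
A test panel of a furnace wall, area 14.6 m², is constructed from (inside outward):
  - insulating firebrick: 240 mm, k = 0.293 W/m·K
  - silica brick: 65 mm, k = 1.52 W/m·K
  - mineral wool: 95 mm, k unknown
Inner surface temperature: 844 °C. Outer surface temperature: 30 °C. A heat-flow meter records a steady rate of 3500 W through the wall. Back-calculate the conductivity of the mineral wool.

Using the resistance-network approach (series):
R_insulating firebrick = L/(kA) = 0.24/(0.293×14.6) = 0.0561 K/W
R_silica brick = L/(kA) = 0.065/(1.52×14.6) = 0.002929 K/W
Sum of known resistances R_other = 0.05903 K/W
Total R = ΔT/Q = 814/3500 = 0.2326 K/W
R_mineral wool = R_total − R_other = 0.1735 K/W
k = L/(R·A) = 0.095/(0.1735×14.6)

k ≈ 0.0375 W/(m·K)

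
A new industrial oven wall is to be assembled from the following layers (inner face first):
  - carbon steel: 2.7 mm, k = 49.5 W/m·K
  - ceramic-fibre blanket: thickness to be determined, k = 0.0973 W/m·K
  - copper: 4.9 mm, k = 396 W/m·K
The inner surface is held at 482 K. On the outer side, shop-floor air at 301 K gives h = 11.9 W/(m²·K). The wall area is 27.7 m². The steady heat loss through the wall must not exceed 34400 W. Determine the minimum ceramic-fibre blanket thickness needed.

Treating each layer as a thermal resistance in series:
R_carbon steel = L/(kA) = 0.0027/(49.5×27.7) = 1.969×10^-6 K/W
R_copper = L/(kA) = 0.0049/(396×27.7) = 4.467×10^-7 K/W
R_outer film = 1/(h_o·A) = 1/(11.9×27.7) = 0.003034 K/W
Sum of the known resistances R_other = 0.003036 K/W
Required total resistance R_tot = ΔT/Q_allow = 181/34400 = 0.005262 K/W
R_ceramic-fibre blanket = R_tot − R_other = 0.002226 K/W
L = R·k·A = 0.002226×0.0973×27.7

L ≈ 6 mm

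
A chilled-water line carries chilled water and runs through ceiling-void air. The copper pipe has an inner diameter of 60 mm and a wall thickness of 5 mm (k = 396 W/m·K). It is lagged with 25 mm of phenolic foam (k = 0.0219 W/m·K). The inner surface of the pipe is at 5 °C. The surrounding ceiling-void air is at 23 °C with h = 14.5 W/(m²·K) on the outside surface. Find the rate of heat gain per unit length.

q′ ≈ 4.39 W/m

Treating each annulus and film as a series resistance:
R_copper pipe wall = ln(35/30)/(2π×396×1) = 6.195×10^-5 K/W
R_phenolic foam = ln(60/35)/(2π×0.0219×1) = 3.917 K/W
R_outer film = 1/(h_o·2πr_oL) = 1/(14.5×2π×0.06×1) = 0.1829 K/W
R_total = 4.1 K/W
Q = ΔT/R_total = 18/4.1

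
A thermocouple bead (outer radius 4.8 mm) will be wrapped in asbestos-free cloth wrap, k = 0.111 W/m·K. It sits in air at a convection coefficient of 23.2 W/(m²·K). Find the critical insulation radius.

r_cr ≈ 9.57 mm

For a sphere r_cr = 2k/h = 2×0.111/23.2
r_cr = 9.57 mm; since the bare radius (4.8 mm) is below r_cr, adding a thin layer of insulation will *increase* heat loss.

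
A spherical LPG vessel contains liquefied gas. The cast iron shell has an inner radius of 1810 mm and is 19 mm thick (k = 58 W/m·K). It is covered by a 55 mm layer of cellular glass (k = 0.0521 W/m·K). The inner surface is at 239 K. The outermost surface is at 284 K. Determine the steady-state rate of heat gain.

Q ≈ 1850 W

Radial (spherical) resistances in series:
R_cast iron shell = (1/1.81 − 1/1.829)/(4π×58) = 7.875×10^-6 K/W
R_cellular glass = (1/1.829 − 1/1.884)/(4π×0.0521) = 0.02438 K/W
R_total = 0.02439 K/W
Q = ΔT/R_total = 45/0.02439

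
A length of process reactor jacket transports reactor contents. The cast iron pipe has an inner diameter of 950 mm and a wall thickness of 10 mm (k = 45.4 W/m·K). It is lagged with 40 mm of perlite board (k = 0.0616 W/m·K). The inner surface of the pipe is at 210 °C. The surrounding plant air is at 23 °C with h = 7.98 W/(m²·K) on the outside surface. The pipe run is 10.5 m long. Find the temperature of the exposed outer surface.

For a radial system each layer contributes R = ln(r_out/r_in)/(2πkL); films add R = 1/(hA).
R_cast iron pipe wall = ln(485/475)/(2π×45.4×10.5) = 6.956×10^-6 K/W
R_perlite board = ln(525/485)/(2π×0.0616×10.5) = 0.0195 K/W
R_outer film = 1/(h_o·2πr_oL) = 1/(7.98×2π×0.525×10.5) = 0.003618 K/W
R_total = 0.02313 K/W
Q = ΔT/R_total = 187/0.02313
Q = 8090 W
T_interface = T_inner − Q·ΣR(inner→interface) = 210 − 8090×0.01951

T ≈ 52.3 °C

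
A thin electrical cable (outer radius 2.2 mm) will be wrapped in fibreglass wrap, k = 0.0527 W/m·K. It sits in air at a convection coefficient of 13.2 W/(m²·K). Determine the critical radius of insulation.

For a cylinder r_cr = k/h = 0.0527/13.2
r_cr = 3.99 mm; since the bare radius (2.2 mm) is below r_cr, adding a thin layer of insulation will *increase* heat loss.

r_cr ≈ 3.99 mm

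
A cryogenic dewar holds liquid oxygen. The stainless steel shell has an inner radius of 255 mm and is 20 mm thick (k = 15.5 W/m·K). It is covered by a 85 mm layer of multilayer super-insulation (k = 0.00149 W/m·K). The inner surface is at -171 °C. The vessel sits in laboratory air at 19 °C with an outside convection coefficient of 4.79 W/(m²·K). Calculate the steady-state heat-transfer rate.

Q ≈ 4.13 W

Radial (spherical) resistances in series:
R_stainless steel shell = (1/0.255 − 1/0.275)/(4π×15.5) = 0.001464 K/W
R_multilayer super-insulation = (1/0.275 − 1/0.36)/(4π×0.00149) = 45.86 K/W
R_outer film = 1/(h·4πr_o²) = 1/(4.79×4π×0.36²) = 0.1282 K/W
R_total = 45.98 K/W
Q = ΔT/R_total = 190/45.98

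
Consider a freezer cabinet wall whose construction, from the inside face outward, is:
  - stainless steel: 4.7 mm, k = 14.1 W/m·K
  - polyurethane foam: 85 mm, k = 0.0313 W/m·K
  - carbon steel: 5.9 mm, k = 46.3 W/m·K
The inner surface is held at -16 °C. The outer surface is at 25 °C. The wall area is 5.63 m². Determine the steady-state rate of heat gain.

Thermal resistances in series:
R_stainless steel = L/(kA) = 0.0047/(14.1×5.63) = 5.921×10^-5 K/W
R_polyurethane foam = L/(kA) = 0.085/(0.0313×5.63) = 0.4824 K/W
R_carbon steel = L/(kA) = 0.0059/(46.3×5.63) = 2.263×10^-5 K/W
R_total = 0.4824 K/W
Q = ΔT / R_total = 41 / 0.4824

Q ≈ 85 W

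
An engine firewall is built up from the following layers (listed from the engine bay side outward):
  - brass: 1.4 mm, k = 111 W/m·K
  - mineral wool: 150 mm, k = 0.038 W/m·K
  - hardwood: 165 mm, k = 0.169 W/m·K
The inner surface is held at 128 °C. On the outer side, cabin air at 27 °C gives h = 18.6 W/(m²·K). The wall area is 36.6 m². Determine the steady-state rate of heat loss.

Q ≈ 743 W

Thermal resistances in series:
R_brass = L/(kA) = 0.0014/(111×36.6) = 3.446×10^-7 K/W
R_mineral wool = L/(kA) = 0.15/(0.038×36.6) = 0.1079 K/W
R_hardwood = L/(kA) = 0.165/(0.169×36.6) = 0.02668 K/W
R_outer film = 1/(h_o·A) = 1/(18.6×36.6) = 0.001469 K/W
R_total = 0.136 K/W
Q = ΔT / R_total = 101 / 0.136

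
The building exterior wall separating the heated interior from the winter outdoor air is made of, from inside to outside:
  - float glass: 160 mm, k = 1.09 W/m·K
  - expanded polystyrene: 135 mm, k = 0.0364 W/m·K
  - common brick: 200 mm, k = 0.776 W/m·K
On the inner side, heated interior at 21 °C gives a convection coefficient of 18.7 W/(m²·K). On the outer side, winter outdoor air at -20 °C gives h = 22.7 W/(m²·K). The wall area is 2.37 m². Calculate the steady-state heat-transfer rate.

Thermal resistances in series:
R_inner film = 1/(h_i·A) = 1/(18.7×2.37) = 0.02256 K/W
R_float glass = L/(kA) = 0.16/(1.09×2.37) = 0.06194 K/W
R_expanded polystyrene = L/(kA) = 0.135/(0.0364×2.37) = 1.565 K/W
R_common brick = L/(kA) = 0.2/(0.776×2.37) = 0.1087 K/W
R_outer film = 1/(h_o·A) = 1/(22.7×2.37) = 0.01859 K/W
R_total = 1.777 K/W
Q = ΔT / R_total = 41 / 1.777

Q ≈ 23.1 W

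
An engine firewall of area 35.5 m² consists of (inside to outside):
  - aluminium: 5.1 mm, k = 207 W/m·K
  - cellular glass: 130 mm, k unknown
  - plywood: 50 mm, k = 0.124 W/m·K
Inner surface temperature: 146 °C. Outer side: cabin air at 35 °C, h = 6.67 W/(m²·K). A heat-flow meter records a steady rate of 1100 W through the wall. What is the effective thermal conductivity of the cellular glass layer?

k ≈ 0.0429 W/(m·K)

Using the resistance-network approach (series):
R_aluminium = L/(kA) = 0.0051/(207×35.5) = 6.94×10^-7 K/W
R_plywood = L/(kA) = 0.05/(0.124×35.5) = 0.01136 K/W
R_outer film = 1/(h_o·A) = 1/(6.67×35.5) = 0.004223 K/W
Sum of known resistances R_other = 0.01558 K/W
Total R = ΔT/Q = 111/1100 = 0.1009 K/W
R_cellular glass = R_total − R_other = 0.08533 K/W
k = L/(R·A) = 0.13/(0.08533×35.5)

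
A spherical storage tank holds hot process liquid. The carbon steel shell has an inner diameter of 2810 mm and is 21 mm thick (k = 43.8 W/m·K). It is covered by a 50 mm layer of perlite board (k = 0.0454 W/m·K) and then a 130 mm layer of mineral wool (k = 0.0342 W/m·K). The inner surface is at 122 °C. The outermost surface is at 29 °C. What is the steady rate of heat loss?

Q ≈ 549 W

Radial (spherical) resistances in series:
R_carbon steel shell = (1/1.405 − 1/1.426)/(4π×43.8) = 1.904×10^-5 K/W
R_perlite board = (1/1.426 − 1/1.476)/(4π×0.0454) = 0.04164 K/W
R_mineral wool = (1/1.476 − 1/1.606)/(4π×0.0342) = 0.1276 K/W
R_total = 0.1693 K/W
Q = ΔT/R_total = 93/0.1693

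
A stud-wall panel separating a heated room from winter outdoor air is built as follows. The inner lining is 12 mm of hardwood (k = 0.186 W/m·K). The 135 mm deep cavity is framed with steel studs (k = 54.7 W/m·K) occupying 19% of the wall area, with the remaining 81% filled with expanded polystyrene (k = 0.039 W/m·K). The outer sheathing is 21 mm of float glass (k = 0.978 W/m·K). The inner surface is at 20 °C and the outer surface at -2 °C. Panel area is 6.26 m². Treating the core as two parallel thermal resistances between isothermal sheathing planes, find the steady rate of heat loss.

Q ≈ 1390 W

Sheathing layers in series; stud and cavity paths in parallel between them.
R_inner = 0.012/(0.186×6.26) = 0.01031 K/W
R_stud  = 0.135/(54.7×0.19×6.26) = 0.002075 K/W
R_cav   = 0.135/(0.039×0.81×6.26) = 0.6827 K/W
1/R_core = 1/R_stud + 1/R_cav → R_core = 0.002069 K/W
R_outer = 0.021/(0.978×6.26) = 0.00343 K/W
R_total = 0.0158 K/W
Q = ΔT/R_total = 22/0.0158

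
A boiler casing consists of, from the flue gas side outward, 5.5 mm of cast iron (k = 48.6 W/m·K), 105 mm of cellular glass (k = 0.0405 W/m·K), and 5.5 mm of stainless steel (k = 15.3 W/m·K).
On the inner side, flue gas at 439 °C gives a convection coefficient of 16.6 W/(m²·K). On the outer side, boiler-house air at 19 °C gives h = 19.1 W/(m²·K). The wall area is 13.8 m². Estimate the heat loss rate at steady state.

Q ≈ 2140 W

Treating each layer as a thermal resistance in series:
R_inner film = 1/(h_i·A) = 1/(16.6×13.8) = 0.004365 K/W
R_cast iron = L/(kA) = 0.0055/(48.6×13.8) = 8.201×10^-6 K/W
R_cellular glass = L/(kA) = 0.105/(0.0405×13.8) = 0.1879 K/W
R_stainless steel = L/(kA) = 0.0055/(15.3×13.8) = 2.605×10^-5 K/W
R_outer film = 1/(h_o·A) = 1/(19.1×13.8) = 0.003794 K/W
R_total = 0.1961 K/W
Q = ΔT / R_total = 420 / 0.1961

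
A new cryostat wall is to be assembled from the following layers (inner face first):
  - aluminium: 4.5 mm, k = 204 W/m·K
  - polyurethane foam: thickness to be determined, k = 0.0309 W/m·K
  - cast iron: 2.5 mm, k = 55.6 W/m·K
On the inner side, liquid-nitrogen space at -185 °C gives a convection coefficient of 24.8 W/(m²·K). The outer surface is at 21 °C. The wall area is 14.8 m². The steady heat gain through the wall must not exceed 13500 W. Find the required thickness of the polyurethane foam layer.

L ≈ 5.73 mm

Treating each layer as a thermal resistance in series:
R_inner film = 1/(h_i·A) = 1/(24.8×14.8) = 0.002724 K/W
R_aluminium = L/(kA) = 0.0045/(204×14.8) = 1.49×10^-6 K/W
R_cast iron = L/(kA) = 0.0025/(55.6×14.8) = 3.038×10^-6 K/W
Sum of the known resistances R_other = 0.002729 K/W
Required total resistance R_tot = ΔT/Q_allow = 206/13500 = 0.01526 K/W
R_polyurethane foam = R_tot − R_other = 0.01253 K/W
L = R·k·A = 0.01253×0.0309×14.8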